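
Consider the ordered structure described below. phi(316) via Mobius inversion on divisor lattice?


phi(n) = n * prod_{p|n} (1 - 1/p).
Prime divisors of 316: [2, 79]
phi(316) = 316 * (1 - 1/2) * (1 - 1/79)
phi(316) = 156


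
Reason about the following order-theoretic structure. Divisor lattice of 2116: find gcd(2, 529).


In a divisor lattice, meet = gcd (greatest common divisor).
By Euclidean algorithm or factoring: gcd(2,529) = 1


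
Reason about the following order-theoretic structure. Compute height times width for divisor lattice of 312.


Height = length of longest chain minus 1; width = size of largest antichain.
A maximum chain: 1 | 13 | 39 | 78 | 156 | 312  (height 5).
A maximum antichain: {4, 6, 26, 39}  (width 4).
Product = 5 * 4 = 20


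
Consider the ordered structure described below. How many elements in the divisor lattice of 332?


Divisors of 332: [1, 2, 4, 83, 166, 332]
Count: 6


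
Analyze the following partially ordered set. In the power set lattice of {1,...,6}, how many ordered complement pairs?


Complement pair (a,b): a meet b = bottom, a join b = top.
Here: A intersect B = {} and A union B = {1,...,6}.
Pairs found: ({},{1,2,3,4,5,6}), ({1},{2,3,4,5,6}), ({2},{1,3,4,5,6}), ({3},{1,2,4,5,6}), ... (60 more)
Total ordered pairs: 64


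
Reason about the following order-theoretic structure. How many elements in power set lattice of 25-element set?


Power set = 2^n.
2^25 = 33554432


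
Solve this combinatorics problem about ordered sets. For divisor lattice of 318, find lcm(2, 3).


In a divisor lattice, join = lcm (least common multiple).
Compute lcm iteratively: start with first element, then lcm(current, next).
Elements: [2, 3]
lcm(2,3) = 6
Final lcm = 6


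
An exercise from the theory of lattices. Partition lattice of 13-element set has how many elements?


B(n) = number of set partitions of an n-element set.
B(n) satisfies the recurrence: B(n+1) = sum_k C(n,k)*B(k).
B(13) = 27644437


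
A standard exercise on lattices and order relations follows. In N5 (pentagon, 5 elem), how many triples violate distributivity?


Distributive law: a ^ (b v c) = (a ^ b) v (a ^ c).
Check all 5^3 = 125 ordered triples (a,b,c).
  e.g. a=b, b=a, c=c: lhs=b != rhs=a
  e.g. a=b, b=c, c=a: lhs=b != rhs=a
Total violating triples: 2


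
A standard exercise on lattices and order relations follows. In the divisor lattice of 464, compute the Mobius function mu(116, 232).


In a divisor lattice, mu(a,b) = mu(b/a) where mu is the classical Mobius function.
b/a = 232/116 = 2
Prime factorization of 2: primes [2]
2 is squarefree with 1 prime factor(s), so mu(2) = (-1)^1 = -1


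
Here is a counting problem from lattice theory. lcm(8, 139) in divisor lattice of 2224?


Join=lcm.
gcd(8,139)=1
lcm=1112


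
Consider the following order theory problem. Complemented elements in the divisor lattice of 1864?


An element a is complemented if some b has a meet b = bottom, a join b = top.
a is complemented iff gcd(a, n/a)=1, i.e. a is a unitary divisor of 1864.
Complemented elements: 1, 8, 233, 1864
Count: 4


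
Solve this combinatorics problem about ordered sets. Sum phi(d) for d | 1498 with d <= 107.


Divisors of 1498 up to 107: [1, 2, 7, 14, 107]
phi values: [1, 1, 6, 6, 106]
Sum = 120


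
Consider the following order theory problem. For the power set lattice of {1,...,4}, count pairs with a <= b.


The order relation is {(a,b) : a <= b}, reflexive so it includes (a,a).
Examples: ({},{}), ({},{1,2}), ({},{1,2,3}), ({},{1,2,3,4}), ({},{1,2,4}), ...
Total ordered pairs: 81


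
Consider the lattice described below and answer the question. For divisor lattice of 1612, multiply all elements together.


Divisors of 1612: [1, 2, 4, 13, 26, 31, 52, 62, 124, 403, 806, 1612]
Product = n^(d(n)/2) = 1612^(12/2)
Product = 17546488852414173184


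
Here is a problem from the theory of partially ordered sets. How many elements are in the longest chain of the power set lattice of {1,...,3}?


A chain is a totally ordered subset; we count the number of elements in a maximum chain.
Compute, for each element x, the size of the longest chain ending at x:
  {}: 1
  {1}: 2
  {2}: 2
  {3}: 2
  {1,2}: 3
  {1,3}: 3
  ...
A maximum chain: {} < {1} < {1,2} < {1,2,3}
Number of elements in the longest chain: 4


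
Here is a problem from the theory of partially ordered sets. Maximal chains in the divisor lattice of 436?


A maximal chain goes from the minimum element to a maximal element via cover relations.
Counting all min-to-max paths in the cover graph.
Total maximal chains: 3


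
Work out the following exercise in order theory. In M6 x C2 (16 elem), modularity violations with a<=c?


Modular law: if a <= c then a v (b ^ c) = (a v b) ^ c.
Check all triples (a,b,c) with a <= c among 16 elements.
This lattice is modular (diamonds M_m and their chain-products are modular).
Total violating triples: 0


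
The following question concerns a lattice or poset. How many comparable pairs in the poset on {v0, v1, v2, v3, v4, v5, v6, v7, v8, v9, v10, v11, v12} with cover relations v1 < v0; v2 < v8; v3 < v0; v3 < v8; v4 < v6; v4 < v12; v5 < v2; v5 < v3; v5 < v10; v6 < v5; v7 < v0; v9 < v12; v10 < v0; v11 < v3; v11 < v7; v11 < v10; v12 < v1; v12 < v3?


A comparable pair {a,b} has a < b or b < a in the order.
Count unordered pairs where one element is strictly below the other.
Examples: {v0,v1}, {v0,v3}, {v0,v4}, {v0,v5}, ...
Total comparable pairs: 40


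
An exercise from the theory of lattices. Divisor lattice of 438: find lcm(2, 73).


In a divisor lattice, join = lcm (least common multiple).
gcd(2,73) = 1
lcm(2,73) = 2*73/gcd = 146/1 = 146


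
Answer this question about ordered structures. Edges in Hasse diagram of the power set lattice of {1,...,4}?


A cover relation a -< b holds when a < b with no c strictly between.
Cover relations:
  {} -< {1}
  {} -< {2}
  {} -< {3}
  {} -< {4}
  {1} -< {1,2}
  {1} -< {1,3}
  {1} -< {1,4}
  {2} -< {1,2}
  ...24 more
Total: 32


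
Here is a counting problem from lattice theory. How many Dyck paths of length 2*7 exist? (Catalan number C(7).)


C(n) = C(2n, n) / (n+1).
C(14, 7) = 3432
C(7) = 3432 / 8 = 429


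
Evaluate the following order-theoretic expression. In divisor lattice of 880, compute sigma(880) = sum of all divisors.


sigma(n) = sum of divisors.
Divisors of 880: [1, 2, 4, 5, 8, 10, 11, 16, 20, 22, 40, 44, 55, 80, 88, 110, 176, 220, 440, 880]
Sum = 2232


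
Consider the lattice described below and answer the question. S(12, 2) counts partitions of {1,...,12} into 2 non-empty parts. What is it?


S(n,k) = k*S(n-1,k) + S(n-1,k-1).
S(11,2) = 1023, S(11,1) = 1
S(12,2) = 2*1023 + 1 = 2046 + 1
S(12,2) = 2047


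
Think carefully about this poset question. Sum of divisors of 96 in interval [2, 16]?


Interval [2,16] in divisors of 96: [2, 4, 8, 16]
Sum = 30


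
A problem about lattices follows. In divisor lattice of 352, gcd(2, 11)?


Meet=gcd.
gcd(2,11)=1


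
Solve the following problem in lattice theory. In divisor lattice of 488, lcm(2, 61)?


Join=lcm.
gcd(2,61)=1
lcm=122


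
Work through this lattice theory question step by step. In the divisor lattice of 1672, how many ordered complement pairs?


Complement pair (a,b): a meet b = bottom, a join b = top.
Here: gcd(a,b)=1 and lcm(a,b)=1672, i.e. a*b=1672 with a,b coprime.
Pairs found: (1,1672), (8,209), (11,152), (19,88), ... (4 more)
Total ordered pairs: 8


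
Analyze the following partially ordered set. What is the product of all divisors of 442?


Divisors of 442: [1, 2, 13, 17, 26, 34, 221, 442]
Product = n^(d(n)/2) = 442^(8/2)
Product = 38167092496


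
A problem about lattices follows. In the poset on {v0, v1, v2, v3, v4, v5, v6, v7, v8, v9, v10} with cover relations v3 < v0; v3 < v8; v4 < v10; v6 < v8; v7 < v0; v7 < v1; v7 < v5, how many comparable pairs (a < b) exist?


A comparable pair {a,b} has a < b or b < a in the order.
Count unordered pairs where one element is strictly below the other.
Examples: {v0,v3}, {v0,v7}, {v1,v7}, {v3,v8}, ...
Total comparable pairs: 7


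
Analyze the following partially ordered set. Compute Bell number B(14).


B(n) = number of set partitions of an n-element set.
B(n) satisfies the recurrence: B(n+1) = sum_k C(n,k)*B(k).
B(14) = 190899322


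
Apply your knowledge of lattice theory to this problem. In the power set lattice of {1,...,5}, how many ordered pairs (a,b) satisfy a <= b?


The order relation is {(a,b) : a <= b}, reflexive so it includes (a,a).
Examples: ({},{}), ({},{1,2}), ({},{1,2,3}), ({},{1,2,3,4}), ({},{1,2,3,4,5}), ...
Total ordered pairs: 243


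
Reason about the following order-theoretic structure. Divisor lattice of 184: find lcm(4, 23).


In a divisor lattice, join = lcm (least common multiple).
gcd(4,23) = 1
lcm(4,23) = 4*23/gcd = 92/1 = 92


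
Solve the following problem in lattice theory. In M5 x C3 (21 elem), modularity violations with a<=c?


Modular law: if a <= c then a v (b ^ c) = (a v b) ^ c.
Check all triples (a,b,c) with a <= c among 21 elements.
This lattice is modular (diamonds M_m and their chain-products are modular).
Total violating triples: 0


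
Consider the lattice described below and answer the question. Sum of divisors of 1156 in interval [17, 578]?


Interval [17,578] in divisors of 1156: [17, 34, 289, 578]
Sum = 918


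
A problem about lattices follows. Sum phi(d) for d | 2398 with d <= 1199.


Divisors of 2398 up to 1199: [1, 2, 11, 22, 109, 218, 1199]
phi values: [1, 1, 10, 10, 108, 108, 1080]
Sum = 1318


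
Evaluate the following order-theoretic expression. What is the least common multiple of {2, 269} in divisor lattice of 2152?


In a divisor lattice, join = lcm (least common multiple).
Compute lcm iteratively: start with first element, then lcm(current, next).
Elements: [2, 269]
lcm(2,269) = 538
Final lcm = 538


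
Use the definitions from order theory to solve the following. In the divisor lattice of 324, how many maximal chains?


A maximal chain goes from the minimum element to a maximal element via cover relations.
Counting all min-to-max paths in the cover graph.
Total maximal chains: 15


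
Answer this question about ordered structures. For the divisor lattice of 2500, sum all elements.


sigma(n) = sum of divisors.
Divisors of 2500: [1, 2, 4, 5, 10, 20, 25, 50, 100, 125, 250, 500, 625, 1250, 2500]
Sum = 5467


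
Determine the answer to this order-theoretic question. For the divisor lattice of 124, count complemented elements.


An element a is complemented if some b has a meet b = bottom, a join b = top.
a is complemented iff gcd(a, n/a)=1, i.e. a is a unitary divisor of 124.
Complemented elements: 1, 4, 31, 124
Count: 4


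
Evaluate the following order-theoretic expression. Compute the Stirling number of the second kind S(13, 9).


S(n,k) = k*S(n-1,k) + S(n-1,k-1).
S(12,9) = 22275, S(12,8) = 159027
S(13,9) = 9*22275 + 159027 = 200475 + 159027
S(13,9) = 359502


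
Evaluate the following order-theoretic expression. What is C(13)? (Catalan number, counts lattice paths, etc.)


C(n) = C(2n, n) / (n+1).
C(26, 13) = 10400600
C(13) = 10400600 / 14 = 742900


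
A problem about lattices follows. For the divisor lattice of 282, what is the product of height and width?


Height = length of longest chain minus 1; width = size of largest antichain.
A maximum chain: 1 | 47 | 141 | 282  (height 3).
A maximum antichain: {2, 3, 47}  (width 3).
Product = 3 * 3 = 9


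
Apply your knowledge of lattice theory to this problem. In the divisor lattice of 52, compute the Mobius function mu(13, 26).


In a divisor lattice, mu(a,b) = mu(b/a) where mu is the classical Mobius function.
b/a = 26/13 = 2
Prime factorization of 2: primes [2]
2 is squarefree with 1 prime factor(s), so mu(2) = (-1)^1 = -1


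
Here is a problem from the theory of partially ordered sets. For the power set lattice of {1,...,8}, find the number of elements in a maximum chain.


A chain is a totally ordered subset; we count the number of elements in a maximum chain.
Compute, for each element x, the size of the longest chain ending at x:
  {}: 1
  {1}: 2
  {2}: 2
  {3}: 2
  {4}: 2
  {5}: 2
  ...
A maximum chain: {} < {1} < {1,2} < {1,2,3} < {1,2,3,4} < {1,2,3,4,5} < {1,2,3,4,5,6} < {1,2,3,4,5,6,7} < {1,2,3,4,5,6,7,8}
Number of elements in the longest chain: 9


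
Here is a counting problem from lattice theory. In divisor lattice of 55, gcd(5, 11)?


Meet=gcd.
gcd(5,11)=1


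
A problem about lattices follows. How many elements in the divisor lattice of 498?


Divisors of 498: [1, 2, 3, 6, 83, 166, 249, 498]
Count: 8


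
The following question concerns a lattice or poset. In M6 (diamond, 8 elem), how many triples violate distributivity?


Distributive law: a ^ (b v c) = (a ^ b) v (a ^ c).
Check all 8^3 = 512 ordered triples (a,b,c).
  e.g. a=a1, b=a2, c=a3: lhs=a1 != rhs=0
  e.g. a=a1, b=a2, c=a4: lhs=a1 != rhs=0
Total violating triples: 120


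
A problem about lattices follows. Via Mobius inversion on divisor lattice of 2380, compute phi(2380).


phi(n) = n * prod_{p|n} (1 - 1/p).
Prime divisors of 2380: [2, 5, 7, 17]
phi(2380) = 2380 * (1 - 1/2) * (1 - 1/5) * (1 - 1/7) * (1 - 1/17)
phi(2380) = 768


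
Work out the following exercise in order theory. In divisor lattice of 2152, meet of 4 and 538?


In a divisor lattice, meet = gcd (greatest common divisor).
By Euclidean algorithm or factoring: gcd(4,538) = 2


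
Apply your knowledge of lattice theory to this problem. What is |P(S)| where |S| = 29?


Power set = 2^n.
2^29 = 536870912


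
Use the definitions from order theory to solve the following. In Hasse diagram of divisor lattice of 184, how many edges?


A cover relation a -< b holds when a < b with no c strictly between.
Cover relations:
  1 -< 2
  1 -< 23
  2 -< 4
  2 -< 46
  4 -< 8
  4 -< 92
  8 -< 184
  23 -< 46
  ...2 more
Total: 10


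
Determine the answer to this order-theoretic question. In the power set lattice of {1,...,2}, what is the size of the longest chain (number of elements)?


A chain is a totally ordered subset; we count the number of elements in a maximum chain.
Compute, for each element x, the size of the longest chain ending at x:
  {}: 1
  {1}: 2
  {2}: 2
  {1,2}: 3
A maximum chain: {} < {1} < {1,2}
Number of elements in the longest chain: 3


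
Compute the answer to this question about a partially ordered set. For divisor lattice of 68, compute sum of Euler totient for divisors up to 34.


Divisors of 68 up to 34: [1, 2, 4, 17, 34]
phi values: [1, 1, 2, 16, 16]
Sum = 36


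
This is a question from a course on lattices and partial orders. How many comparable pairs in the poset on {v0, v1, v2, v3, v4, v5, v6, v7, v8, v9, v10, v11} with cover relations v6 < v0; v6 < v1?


A comparable pair {a,b} has a < b or b < a in the order.
Count unordered pairs where one element is strictly below the other.
Examples: {v0,v6}, {v1,v6}
Total comparable pairs: 2


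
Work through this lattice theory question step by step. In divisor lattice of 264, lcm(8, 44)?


Join=lcm.
gcd(8,44)=4
lcm=88


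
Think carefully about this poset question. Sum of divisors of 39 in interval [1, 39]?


Interval [1,39] in divisors of 39: [1, 3, 13, 39]
Sum = 56


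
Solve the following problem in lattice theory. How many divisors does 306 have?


Divisors of 306: [1, 2, 3, 6, 9, 17, 18, 34, 51, 102, 153, 306]
Count: 12


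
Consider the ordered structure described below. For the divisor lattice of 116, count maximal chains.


A maximal chain goes from the minimum element to a maximal element via cover relations.
Counting all min-to-max paths in the cover graph.
Total maximal chains: 3


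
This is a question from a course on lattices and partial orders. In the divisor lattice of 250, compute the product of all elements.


Divisors of 250: [1, 2, 5, 10, 25, 50, 125, 250]
Product = n^(d(n)/2) = 250^(8/2)
Product = 3906250000


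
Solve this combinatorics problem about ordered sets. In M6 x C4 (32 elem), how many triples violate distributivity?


Distributive law: a ^ (b v c) = (a ^ b) v (a ^ c).
Check all 32^3 = 32768 ordered triples (a,b,c).
  e.g. a=(a1,0), b=(a2,0), c=(a3,0): lhs=(a1,0) != rhs=(0,0)
  e.g. a=(a1,0), b=(a2,0), c=(a3,1): lhs=(a1,0) != rhs=(0,0)
Total violating triples: 7680


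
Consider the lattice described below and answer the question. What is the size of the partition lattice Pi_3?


B(n) = number of set partitions of an n-element set.
B(n) satisfies the recurrence: B(n+1) = sum_k C(n,k)*B(k).
B(3) = 5


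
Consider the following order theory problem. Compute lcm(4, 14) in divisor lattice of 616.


In a divisor lattice, join = lcm (least common multiple).
gcd(4,14) = 2
lcm(4,14) = 4*14/gcd = 56/2 = 28


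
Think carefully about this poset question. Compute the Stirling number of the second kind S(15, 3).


S(n,k) = k*S(n-1,k) + S(n-1,k-1).
S(14,3) = 788970, S(14,2) = 8191
S(15,3) = 3*788970 + 8191 = 2366910 + 8191
S(15,3) = 2375101


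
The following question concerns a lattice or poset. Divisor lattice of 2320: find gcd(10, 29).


In a divisor lattice, meet = gcd (greatest common divisor).
By Euclidean algorithm or factoring: gcd(10,29) = 1


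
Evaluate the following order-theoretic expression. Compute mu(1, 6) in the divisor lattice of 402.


In a divisor lattice, mu(a,b) = mu(b/a) where mu is the classical Mobius function.
b/a = 6/1 = 6
Prime factorization of 6: primes [2, 3]
6 is squarefree with 2 prime factor(s), so mu(6) = (-1)^2 = 1


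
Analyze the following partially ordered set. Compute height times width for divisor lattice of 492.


Height = length of longest chain minus 1; width = size of largest antichain.
A maximum chain: 1 | 41 | 123 | 246 | 492  (height 4).
A maximum antichain: {4, 6, 82, 123}  (width 4).
Product = 4 * 4 = 16


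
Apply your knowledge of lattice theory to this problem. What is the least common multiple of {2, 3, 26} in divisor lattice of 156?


In a divisor lattice, join = lcm (least common multiple).
Compute lcm iteratively: start with first element, then lcm(current, next).
Elements: [2, 3, 26]
lcm(2,3) = 6
lcm(6,26) = 78
Final lcm = 78


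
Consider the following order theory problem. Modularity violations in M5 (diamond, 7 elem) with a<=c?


Modular law: if a <= c then a v (b ^ c) = (a v b) ^ c.
Check all triples (a,b,c) with a <= c among 7 elements.
This lattice is modular (diamonds M_m and their chain-products are modular).
Total violating triples: 0


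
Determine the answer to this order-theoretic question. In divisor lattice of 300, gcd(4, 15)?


Meet=gcd.
gcd(4,15)=1


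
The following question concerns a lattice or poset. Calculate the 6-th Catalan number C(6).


C(n) = C(2n, n) / (n+1).
C(12, 6) = 924
C(6) = 924 / 7 = 132


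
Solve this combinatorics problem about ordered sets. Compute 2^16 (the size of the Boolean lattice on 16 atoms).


Power set = 2^n.
2^16 = 65536


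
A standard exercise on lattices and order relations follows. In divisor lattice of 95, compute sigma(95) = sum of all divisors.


sigma(n) = sum of divisors.
Divisors of 95: [1, 5, 19, 95]
Sum = 120


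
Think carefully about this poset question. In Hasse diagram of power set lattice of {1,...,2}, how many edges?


A cover relation a -< b holds when a < b with no c strictly between.
Cover relations:
  {} -< {1}
  {} -< {2}
  {1} -< {1,2}
  {2} -< {1,2}
Total: 4


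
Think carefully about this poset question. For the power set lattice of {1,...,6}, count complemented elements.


An element a is complemented if some b has a meet b = bottom, a join b = top.
every subset A has complement S\A, so all elements are complemented.
Complemented elements: {}, {1}, {2}, {3}, {4}, {5}, ... (58 more)
Count: 64


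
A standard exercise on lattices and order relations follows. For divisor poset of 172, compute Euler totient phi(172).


phi(n) = n * prod_{p|n} (1 - 1/p).
Prime divisors of 172: [2, 43]
phi(172) = 172 * (1 - 1/2) * (1 - 1/43)
phi(172) = 84


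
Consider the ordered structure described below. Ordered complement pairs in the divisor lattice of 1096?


Complement pair (a,b): a meet b = bottom, a join b = top.
Here: gcd(a,b)=1 and lcm(a,b)=1096, i.e. a*b=1096 with a,b coprime.
Pairs found: (1,1096), (8,137), (137,8), (1096,1)
Total ordered pairs: 4


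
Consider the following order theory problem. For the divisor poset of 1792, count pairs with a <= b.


The order relation is {(a,b) : a <= b}, reflexive so it includes (a,a).
Examples: (1,1), (1,112), (1,128), (1,14), (1,16), ...
Total ordered pairs: 135


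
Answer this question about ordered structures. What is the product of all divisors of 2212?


Divisors of 2212: [1, 2, 4, 7, 14, 28, 79, 158, 316, 553, 1106, 2212]
Product = n^(d(n)/2) = 2212^(12/2)
Product = 117141487839601168384


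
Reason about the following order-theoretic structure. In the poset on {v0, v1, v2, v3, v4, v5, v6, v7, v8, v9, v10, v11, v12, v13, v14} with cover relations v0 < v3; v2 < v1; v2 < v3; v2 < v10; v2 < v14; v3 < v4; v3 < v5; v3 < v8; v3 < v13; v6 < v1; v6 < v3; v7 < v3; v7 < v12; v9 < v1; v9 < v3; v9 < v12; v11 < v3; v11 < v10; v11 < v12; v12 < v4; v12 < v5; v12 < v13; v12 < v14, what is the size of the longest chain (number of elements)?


A chain is a totally ordered subset; we count the number of elements in a maximum chain.
Compute, for each element x, the size of the longest chain ending at x:
  v0: 1
  v2: 1
  v6: 1
  v7: 1
  v9: 1
  v11: 1
  ...
A maximum chain: v0 < v3 < v4
Number of elements in the longest chain: 3


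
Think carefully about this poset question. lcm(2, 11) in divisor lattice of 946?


Join=lcm.
gcd(2,11)=1
lcm=22


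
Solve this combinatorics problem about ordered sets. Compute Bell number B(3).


B(n) = number of set partitions of an n-element set.
B(n) satisfies the recurrence: B(n+1) = sum_k C(n,k)*B(k).
B(3) = 5


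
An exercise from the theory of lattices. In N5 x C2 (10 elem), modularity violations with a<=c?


Modular law: if a <= c then a v (b ^ c) = (a v b) ^ c.
Check all triples (a,b,c) with a <= c among 10 elements.
  e.g. a=(a,0), b=(c,0), c=(b,0): lhs=(a,0) != rhs=(b,0)
  e.g. a=(a,0), b=(c,1), c=(b,0): lhs=(a,0) != rhs=(b,0)
Total violating triples: 6


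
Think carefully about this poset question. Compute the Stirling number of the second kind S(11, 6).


S(n,k) = k*S(n-1,k) + S(n-1,k-1).
S(10,6) = 22827, S(10,5) = 42525
S(11,6) = 6*22827 + 42525 = 136962 + 42525
S(11,6) = 179487


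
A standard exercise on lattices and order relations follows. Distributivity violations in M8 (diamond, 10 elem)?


Distributive law: a ^ (b v c) = (a ^ b) v (a ^ c).
Check all 10^3 = 1000 ordered triples (a,b,c).
  e.g. a=a1, b=a2, c=a3: lhs=a1 != rhs=0
  e.g. a=a1, b=a2, c=a4: lhs=a1 != rhs=0
Total violating triples: 336


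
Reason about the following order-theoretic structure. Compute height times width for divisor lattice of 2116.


Height = length of longest chain minus 1; width = size of largest antichain.
A maximum chain: 1 | 23 | 529 | 1058 | 2116  (height 4).
A maximum antichain: {4, 46, 529}  (width 3).
Product = 4 * 3 = 12


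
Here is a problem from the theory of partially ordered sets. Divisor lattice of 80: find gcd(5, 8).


In a divisor lattice, meet = gcd (greatest common divisor).
By Euclidean algorithm or factoring: gcd(5,8) = 1


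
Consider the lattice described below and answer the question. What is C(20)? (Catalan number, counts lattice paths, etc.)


C(n) = C(2n, n) / (n+1).
C(40, 20) = 137846528820
C(20) = 137846528820 / 21 = 6564120420


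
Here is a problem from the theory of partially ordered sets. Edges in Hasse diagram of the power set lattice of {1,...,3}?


A cover relation a -< b holds when a < b with no c strictly between.
Cover relations:
  {} -< {1}
  {} -< {2}
  {} -< {3}
  {1} -< {1,2}
  {1} -< {1,3}
  {2} -< {1,2}
  {2} -< {2,3}
  {3} -< {1,3}
  ...4 more
Total: 12


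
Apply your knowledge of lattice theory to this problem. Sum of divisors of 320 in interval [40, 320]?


Interval [40,320] in divisors of 320: [40, 80, 160, 320]
Sum = 600


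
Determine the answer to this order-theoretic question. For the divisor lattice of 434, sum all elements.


sigma(n) = sum of divisors.
Divisors of 434: [1, 2, 7, 14, 31, 62, 217, 434]
Sum = 768


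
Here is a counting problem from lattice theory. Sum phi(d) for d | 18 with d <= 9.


Divisors of 18 up to 9: [1, 2, 3, 6, 9]
phi values: [1, 1, 2, 2, 6]
Sum = 12


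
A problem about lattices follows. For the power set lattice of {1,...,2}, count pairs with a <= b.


The order relation is {(a,b) : a <= b}, reflexive so it includes (a,a).
Examples: ({},{}), ({},{1,2}), ({},{1}), ({},{2}), ({1,2},{1,2}), ...
Total ordered pairs: 9


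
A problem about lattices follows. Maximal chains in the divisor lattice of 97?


A maximal chain goes from the minimum element to a maximal element via cover relations.
Counting all min-to-max paths in the cover graph.
Total maximal chains: 1


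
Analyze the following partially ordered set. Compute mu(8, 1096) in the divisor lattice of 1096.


In a divisor lattice, mu(a,b) = mu(b/a) where mu is the classical Mobius function.
b/a = 1096/8 = 137
Prime factorization of 137: primes [137]
137 is squarefree with 1 prime factor(s), so mu(137) = (-1)^1 = -1


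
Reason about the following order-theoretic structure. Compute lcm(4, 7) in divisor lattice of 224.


In a divisor lattice, join = lcm (least common multiple).
gcd(4,7) = 1
lcm(4,7) = 4*7/gcd = 28/1 = 28


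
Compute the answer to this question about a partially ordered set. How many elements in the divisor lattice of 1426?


Divisors of 1426: [1, 2, 23, 31, 46, 62, 713, 1426]
Count: 8


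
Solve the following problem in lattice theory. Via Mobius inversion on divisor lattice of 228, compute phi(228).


phi(n) = n * prod_{p|n} (1 - 1/p).
Prime divisors of 228: [2, 3, 19]
phi(228) = 228 * (1 - 1/2) * (1 - 1/3) * (1 - 1/19)
phi(228) = 72


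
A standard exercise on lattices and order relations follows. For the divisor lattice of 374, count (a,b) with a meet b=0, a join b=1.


Complement pair (a,b): a meet b = bottom, a join b = top.
Here: gcd(a,b)=1 and lcm(a,b)=374, i.e. a*b=374 with a,b coprime.
Pairs found: (1,374), (2,187), (11,34), (17,22), ... (4 more)
Total ordered pairs: 8


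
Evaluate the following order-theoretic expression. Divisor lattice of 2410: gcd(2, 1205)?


Meet=gcd.
gcd(2,1205)=1


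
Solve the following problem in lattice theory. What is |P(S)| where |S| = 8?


Power set = 2^n.
2^8 = 256


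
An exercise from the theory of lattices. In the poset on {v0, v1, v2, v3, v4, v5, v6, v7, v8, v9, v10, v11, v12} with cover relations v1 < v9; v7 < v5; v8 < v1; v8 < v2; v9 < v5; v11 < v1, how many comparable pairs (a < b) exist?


A comparable pair {a,b} has a < b or b < a in the order.
Count unordered pairs where one element is strictly below the other.
Examples: {v1,v5}, {v1,v8}, {v1,v9}, {v1,v11}, ...
Total comparable pairs: 11


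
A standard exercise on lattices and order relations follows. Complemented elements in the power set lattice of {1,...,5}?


An element a is complemented if some b has a meet b = bottom, a join b = top.
every subset A has complement S\A, so all elements are complemented.
Complemented elements: {}, {1}, {2}, {3}, {4}, {5}, ... (26 more)
Count: 32


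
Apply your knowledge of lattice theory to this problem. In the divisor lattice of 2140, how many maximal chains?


A maximal chain goes from the minimum element to a maximal element via cover relations.
Counting all min-to-max paths in the cover graph.
Total maximal chains: 12


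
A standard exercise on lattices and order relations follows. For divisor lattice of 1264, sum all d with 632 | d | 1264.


Interval [632,1264] in divisors of 1264: [632, 1264]
Sum = 1896


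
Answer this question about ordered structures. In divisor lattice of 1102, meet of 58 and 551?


In a divisor lattice, meet = gcd (greatest common divisor).
By Euclidean algorithm or factoring: gcd(58,551) = 29


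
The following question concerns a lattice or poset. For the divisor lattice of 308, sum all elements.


sigma(n) = sum of divisors.
Divisors of 308: [1, 2, 4, 7, 11, 14, 22, 28, 44, 77, 154, 308]
Sum = 672


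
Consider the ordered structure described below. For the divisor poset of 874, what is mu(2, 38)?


In a divisor lattice, mu(a,b) = mu(b/a) where mu is the classical Mobius function.
b/a = 38/2 = 19
Prime factorization of 19: primes [19]
19 is squarefree with 1 prime factor(s), so mu(19) = (-1)^1 = -1


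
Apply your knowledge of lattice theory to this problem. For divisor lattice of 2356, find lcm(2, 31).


In a divisor lattice, join = lcm (least common multiple).
Compute lcm iteratively: start with first element, then lcm(current, next).
Elements: [2, 31]
lcm(2,31) = 62
Final lcm = 62


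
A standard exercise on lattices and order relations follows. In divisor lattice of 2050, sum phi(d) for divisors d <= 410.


Divisors of 2050 up to 410: [1, 2, 5, 10, 25, 41, 50, 82, 205, 410]
phi values: [1, 1, 4, 4, 20, 40, 20, 40, 160, 160]
Sum = 450


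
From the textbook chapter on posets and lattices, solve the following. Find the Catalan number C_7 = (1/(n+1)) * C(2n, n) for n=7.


C(n) = C(2n, n) / (n+1).
C(14, 7) = 3432
C(7) = 3432 / 8 = 429


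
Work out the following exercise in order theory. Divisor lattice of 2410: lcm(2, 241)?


Join=lcm.
gcd(2,241)=1
lcm=482


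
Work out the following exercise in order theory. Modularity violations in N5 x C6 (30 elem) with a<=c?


Modular law: if a <= c then a v (b ^ c) = (a v b) ^ c.
Check all triples (a,b,c) with a <= c among 30 elements.
  e.g. a=(a,0), b=(c,0), c=(b,0): lhs=(a,0) != rhs=(b,0)
  e.g. a=(a,0), b=(c,1), c=(b,0): lhs=(a,0) != rhs=(b,0)
Total violating triples: 126


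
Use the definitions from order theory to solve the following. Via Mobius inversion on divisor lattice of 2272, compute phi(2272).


phi(n) = n * prod_{p|n} (1 - 1/p).
Prime divisors of 2272: [2, 71]
phi(2272) = 2272 * (1 - 1/2) * (1 - 1/71)
phi(2272) = 1120


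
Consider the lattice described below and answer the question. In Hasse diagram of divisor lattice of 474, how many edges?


A cover relation a -< b holds when a < b with no c strictly between.
Cover relations:
  1 -< 2
  1 -< 3
  1 -< 79
  2 -< 6
  2 -< 158
  3 -< 6
  3 -< 237
  6 -< 474
  ...4 more
Total: 12


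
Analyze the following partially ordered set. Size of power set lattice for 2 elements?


Power set = 2^n.
2^2 = 4


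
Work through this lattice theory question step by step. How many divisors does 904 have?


Divisors of 904: [1, 2, 4, 8, 113, 226, 452, 904]
Count: 8


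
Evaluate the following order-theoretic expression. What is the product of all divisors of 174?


Divisors of 174: [1, 2, 3, 6, 29, 58, 87, 174]
Product = n^(d(n)/2) = 174^(8/2)
Product = 916636176


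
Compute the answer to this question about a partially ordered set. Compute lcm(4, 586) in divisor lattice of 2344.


In a divisor lattice, join = lcm (least common multiple).
gcd(4,586) = 2
lcm(4,586) = 4*586/gcd = 2344/2 = 1172


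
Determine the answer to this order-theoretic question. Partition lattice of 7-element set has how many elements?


B(n) = number of set partitions of an n-element set.
B(n) satisfies the recurrence: B(n+1) = sum_k C(n,k)*B(k).
B(7) = 877


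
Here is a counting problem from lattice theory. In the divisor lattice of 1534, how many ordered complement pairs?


Complement pair (a,b): a meet b = bottom, a join b = top.
Here: gcd(a,b)=1 and lcm(a,b)=1534, i.e. a*b=1534 with a,b coprime.
Pairs found: (1,1534), (2,767), (13,118), (26,59), ... (4 more)
Total ordered pairs: 8


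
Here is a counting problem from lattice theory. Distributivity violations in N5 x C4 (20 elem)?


Distributive law: a ^ (b v c) = (a ^ b) v (a ^ c).
Check all 20^3 = 8000 ordered triples (a,b,c).
  e.g. a=(b,0), b=(a,0), c=(c,0): lhs=(b,0) != rhs=(a,0)
  e.g. a=(b,0), b=(a,0), c=(c,1): lhs=(b,0) != rhs=(a,0)
Total violating triples: 128


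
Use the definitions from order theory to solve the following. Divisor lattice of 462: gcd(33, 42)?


Meet=gcd.
gcd(33,42)=3


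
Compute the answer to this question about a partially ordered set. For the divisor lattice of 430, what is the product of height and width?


Height = length of longest chain minus 1; width = size of largest antichain.
A maximum chain: 1 | 43 | 215 | 430  (height 3).
A maximum antichain: {2, 5, 43}  (width 3).
Product = 3 * 3 = 9


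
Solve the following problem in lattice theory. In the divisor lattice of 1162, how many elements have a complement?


An element a is complemented if some b has a meet b = bottom, a join b = top.
a is complemented iff gcd(a, n/a)=1, i.e. a is a unitary divisor of 1162.
Complemented elements: 1, 2, 7, 14, 83, 166, ... (2 more)
Count: 8


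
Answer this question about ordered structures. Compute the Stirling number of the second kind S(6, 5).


S(n,k) = k*S(n-1,k) + S(n-1,k-1).
S(5,5) = 1, S(5,4) = 10
S(6,5) = 5*1 + 10 = 5 + 10
S(6,5) = 15


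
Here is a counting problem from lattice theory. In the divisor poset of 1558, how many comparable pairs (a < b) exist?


A comparable pair {a,b} has a < b or b < a in the order.
Count unordered pairs where one element is strictly below the other.
Examples: {1,2}, {1,19}, {1,38}, {1,41}, ...
Total comparable pairs: 19


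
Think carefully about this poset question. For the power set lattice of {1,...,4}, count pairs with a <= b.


The order relation is {(a,b) : a <= b}, reflexive so it includes (a,a).
Examples: ({},{}), ({},{1,2}), ({},{1,2,3}), ({},{1,2,3,4}), ({},{1,2,4}), ...
Total ordered pairs: 81


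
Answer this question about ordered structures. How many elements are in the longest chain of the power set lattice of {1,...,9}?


A chain is a totally ordered subset; we count the number of elements in a maximum chain.
Compute, for each element x, the size of the longest chain ending at x:
  {}: 1
  {1}: 2
  {2}: 2
  {3}: 2
  {4}: 2
  {5}: 2
  ...
A maximum chain: {} < {1} < {1,2} < {1,2,3} < {1,2,3,4} < {1,2,3,4,5} < {1,2,3,4,5,6} < {1,2,3,4,5,6,7} < {1,2,3,4,5,6,7,8} < {1,2,3,4,5,6,7,8,9}
Number of elements in the longest chain: 10


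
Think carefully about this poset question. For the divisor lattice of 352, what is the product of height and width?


Height = length of longest chain minus 1; width = size of largest antichain.
A maximum chain: 1 | 11 | 22 | 44 | 88 | 176 | 352  (height 6).
A maximum antichain: {2, 11}  (width 2).
Product = 6 * 2 = 12


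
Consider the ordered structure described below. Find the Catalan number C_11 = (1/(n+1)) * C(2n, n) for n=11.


C(n) = C(2n, n) / (n+1).
C(22, 11) = 705432
C(11) = 705432 / 12 = 58786


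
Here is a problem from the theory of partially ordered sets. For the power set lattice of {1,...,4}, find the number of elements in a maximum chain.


A chain is a totally ordered subset; we count the number of elements in a maximum chain.
Compute, for each element x, the size of the longest chain ending at x:
  {}: 1
  {1}: 2
  {2}: 2
  {3}: 2
  {4}: 2
  {1,2}: 3
  ...
A maximum chain: {} < {1} < {1,2} < {1,2,3} < {1,2,3,4}
Number of elements in the longest chain: 5


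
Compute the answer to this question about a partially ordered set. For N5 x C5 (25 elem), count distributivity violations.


Distributive law: a ^ (b v c) = (a ^ b) v (a ^ c).
Check all 25^3 = 15625 ordered triples (a,b,c).
  e.g. a=(b,0), b=(a,0), c=(c,0): lhs=(b,0) != rhs=(a,0)
  e.g. a=(b,0), b=(a,0), c=(c,1): lhs=(b,0) != rhs=(a,0)
Total violating triples: 250


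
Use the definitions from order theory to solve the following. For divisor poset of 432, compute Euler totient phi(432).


phi(n) = n * prod_{p|n} (1 - 1/p).
Prime divisors of 432: [2, 3]
phi(432) = 432 * (1 - 1/2) * (1 - 1/3)
phi(432) = 144


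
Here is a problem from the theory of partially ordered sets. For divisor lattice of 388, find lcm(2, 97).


In a divisor lattice, join = lcm (least common multiple).
Compute lcm iteratively: start with first element, then lcm(current, next).
Elements: [2, 97]
lcm(2,97) = 194
Final lcm = 194


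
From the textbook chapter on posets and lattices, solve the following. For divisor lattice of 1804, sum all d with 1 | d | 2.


Interval [1,2] in divisors of 1804: [1, 2]
Sum = 3


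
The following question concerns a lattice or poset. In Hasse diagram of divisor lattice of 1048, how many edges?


A cover relation a -< b holds when a < b with no c strictly between.
Cover relations:
  1 -< 2
  1 -< 131
  2 -< 4
  2 -< 262
  4 -< 8
  4 -< 524
  8 -< 1048
  131 -< 262
  ...2 more
Total: 10


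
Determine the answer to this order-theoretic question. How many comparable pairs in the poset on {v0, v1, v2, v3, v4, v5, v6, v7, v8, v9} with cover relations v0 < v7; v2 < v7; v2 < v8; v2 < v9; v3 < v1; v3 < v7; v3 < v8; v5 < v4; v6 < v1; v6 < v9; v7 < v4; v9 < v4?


A comparable pair {a,b} has a < b or b < a in the order.
Count unordered pairs where one element is strictly below the other.
Examples: {v0,v4}, {v0,v7}, {v1,v3}, {v1,v6}, ...
Total comparable pairs: 16


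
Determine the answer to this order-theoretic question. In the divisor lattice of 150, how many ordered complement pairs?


Complement pair (a,b): a meet b = bottom, a join b = top.
Here: gcd(a,b)=1 and lcm(a,b)=150, i.e. a*b=150 with a,b coprime.
Pairs found: (1,150), (2,75), (3,50), (6,25), ... (4 more)
Total ordered pairs: 8


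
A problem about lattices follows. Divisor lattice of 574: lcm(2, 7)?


Join=lcm.
gcd(2,7)=1
lcm=14


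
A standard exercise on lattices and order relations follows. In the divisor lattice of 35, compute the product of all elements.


Divisors of 35: [1, 5, 7, 35]
Product = n^(d(n)/2) = 35^(4/2)
Product = 1225


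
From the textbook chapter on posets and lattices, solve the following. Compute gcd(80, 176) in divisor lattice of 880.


In a divisor lattice, meet = gcd (greatest common divisor).
By Euclidean algorithm or factoring: gcd(80,176) = 16


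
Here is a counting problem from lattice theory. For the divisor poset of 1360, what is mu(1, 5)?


In a divisor lattice, mu(a,b) = mu(b/a) where mu is the classical Mobius function.
b/a = 5/1 = 5
Prime factorization of 5: primes [5]
5 is squarefree with 1 prime factor(s), so mu(5) = (-1)^1 = -1


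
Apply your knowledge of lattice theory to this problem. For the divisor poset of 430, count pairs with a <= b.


The order relation is {(a,b) : a <= b}, reflexive so it includes (a,a).
Examples: (1,1), (1,10), (1,2), (1,215), (1,43), ...
Total ordered pairs: 27


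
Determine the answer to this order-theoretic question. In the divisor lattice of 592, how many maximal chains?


A maximal chain goes from the minimum element to a maximal element via cover relations.
Counting all min-to-max paths in the cover graph.
Total maximal chains: 5


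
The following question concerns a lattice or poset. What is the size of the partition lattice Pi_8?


B(n) = number of set partitions of an n-element set.
B(n) satisfies the recurrence: B(n+1) = sum_k C(n,k)*B(k).
B(8) = 4140


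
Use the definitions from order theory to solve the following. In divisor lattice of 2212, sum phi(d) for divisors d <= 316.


Divisors of 2212 up to 316: [1, 2, 4, 7, 14, 28, 79, 158, 316]
phi values: [1, 1, 2, 6, 6, 12, 78, 78, 156]
Sum = 340


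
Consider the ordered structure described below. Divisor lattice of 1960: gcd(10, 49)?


Meet=gcd.
gcd(10,49)=1
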